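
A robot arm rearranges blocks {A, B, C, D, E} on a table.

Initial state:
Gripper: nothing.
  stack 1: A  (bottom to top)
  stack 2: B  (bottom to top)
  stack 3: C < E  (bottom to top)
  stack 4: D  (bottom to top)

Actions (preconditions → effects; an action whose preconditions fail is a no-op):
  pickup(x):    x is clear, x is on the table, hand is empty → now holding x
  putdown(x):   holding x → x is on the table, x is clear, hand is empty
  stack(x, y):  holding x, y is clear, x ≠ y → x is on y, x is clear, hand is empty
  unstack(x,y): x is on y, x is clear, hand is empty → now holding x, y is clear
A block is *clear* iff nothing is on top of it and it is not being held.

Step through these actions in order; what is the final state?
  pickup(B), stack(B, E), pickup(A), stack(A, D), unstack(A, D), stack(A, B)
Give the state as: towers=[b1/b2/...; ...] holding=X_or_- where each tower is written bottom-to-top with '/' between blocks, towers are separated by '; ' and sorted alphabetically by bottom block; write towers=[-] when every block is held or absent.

step 1 (pickup(B)): towers=[A; C/E; D] holding=B
step 2 (stack(B, E)): towers=[A; C/E/B; D] holding=-
step 3 (pickup(A)): towers=[C/E/B; D] holding=A
step 4 (stack(A, D)): towers=[C/E/B; D/A] holding=-
step 5 (unstack(A, D)): towers=[C/E/B; D] holding=A
step 6 (stack(A, B)): towers=[C/E/B/A; D] holding=-

towers=[C/E/B/A; D] holding=-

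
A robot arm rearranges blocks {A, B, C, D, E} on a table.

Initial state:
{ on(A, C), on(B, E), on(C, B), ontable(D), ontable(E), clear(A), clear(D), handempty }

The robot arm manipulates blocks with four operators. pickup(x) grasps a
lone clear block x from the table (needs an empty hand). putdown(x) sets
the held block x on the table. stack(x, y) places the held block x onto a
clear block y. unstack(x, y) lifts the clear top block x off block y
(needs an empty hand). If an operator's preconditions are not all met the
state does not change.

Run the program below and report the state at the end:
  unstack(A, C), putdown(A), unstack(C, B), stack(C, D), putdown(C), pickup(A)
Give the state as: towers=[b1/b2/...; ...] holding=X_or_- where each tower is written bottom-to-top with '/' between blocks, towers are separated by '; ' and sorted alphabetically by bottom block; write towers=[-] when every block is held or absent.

step 1 (unstack(A, C)): towers=[D; E/B/C] holding=A
step 2 (putdown(A)): towers=[A; D; E/B/C] holding=-
step 3 (unstack(C, B)): towers=[A; D; E/B] holding=C
step 4 (stack(C, D)): towers=[A; D/C; E/B] holding=-
step 5 (putdown(C)) [no-op]: towers=[A; D/C; E/B] holding=-
step 6 (pickup(A)): towers=[D/C; E/B] holding=A

towers=[D/C; E/B] holding=A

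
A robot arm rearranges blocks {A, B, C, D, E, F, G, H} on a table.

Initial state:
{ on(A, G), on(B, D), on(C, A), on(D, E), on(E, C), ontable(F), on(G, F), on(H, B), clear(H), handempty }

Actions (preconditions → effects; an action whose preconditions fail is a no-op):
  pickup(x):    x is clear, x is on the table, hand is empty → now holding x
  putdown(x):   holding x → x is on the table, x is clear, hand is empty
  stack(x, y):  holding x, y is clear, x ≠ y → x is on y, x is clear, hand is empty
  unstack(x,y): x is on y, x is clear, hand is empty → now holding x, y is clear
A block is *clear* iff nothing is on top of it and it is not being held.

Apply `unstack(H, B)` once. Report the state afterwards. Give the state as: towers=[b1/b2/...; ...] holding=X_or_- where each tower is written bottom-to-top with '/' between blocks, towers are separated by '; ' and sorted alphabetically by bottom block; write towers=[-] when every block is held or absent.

towers=[F/G/A/C/E/D/B] holding=H

before: towers=[F/G/A/C/E/D/B/H] holding=-
pre[unstack(H, B)]: on(H,B) yes, clear(H) yes, handempty yes
all met → apply unstack(H, B)
after:  towers=[F/G/A/C/E/D/B] holding=H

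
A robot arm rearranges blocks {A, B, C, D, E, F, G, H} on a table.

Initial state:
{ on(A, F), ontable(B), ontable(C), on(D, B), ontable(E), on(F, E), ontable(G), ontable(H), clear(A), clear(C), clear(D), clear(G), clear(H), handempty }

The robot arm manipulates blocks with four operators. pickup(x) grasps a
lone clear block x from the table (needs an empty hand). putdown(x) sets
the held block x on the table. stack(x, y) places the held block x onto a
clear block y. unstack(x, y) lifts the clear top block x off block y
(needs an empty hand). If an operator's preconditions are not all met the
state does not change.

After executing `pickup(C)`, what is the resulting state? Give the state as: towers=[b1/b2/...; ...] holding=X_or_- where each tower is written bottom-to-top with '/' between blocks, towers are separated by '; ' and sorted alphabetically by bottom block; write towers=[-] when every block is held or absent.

before: towers=[B/D; C; E/F/A; G; H] holding=-
pre[pickup(C)]: clear(C) ✓, ontable(C) ✓, handempty ✓
all met → apply pickup(C)
after:  towers=[B/D; E/F/A; G; H] holding=C

towers=[B/D; E/F/A; G; H] holding=C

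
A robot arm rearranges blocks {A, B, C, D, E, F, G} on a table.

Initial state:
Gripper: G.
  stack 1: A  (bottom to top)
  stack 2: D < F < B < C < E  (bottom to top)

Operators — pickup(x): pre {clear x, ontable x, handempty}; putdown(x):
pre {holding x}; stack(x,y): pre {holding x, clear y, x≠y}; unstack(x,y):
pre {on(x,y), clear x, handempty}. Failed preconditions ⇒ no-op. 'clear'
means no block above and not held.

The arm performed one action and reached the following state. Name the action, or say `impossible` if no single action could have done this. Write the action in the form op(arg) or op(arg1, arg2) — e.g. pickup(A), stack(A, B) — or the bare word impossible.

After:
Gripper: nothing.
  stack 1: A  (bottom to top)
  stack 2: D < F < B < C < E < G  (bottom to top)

target: towers=[A; D/F/B/C/E/G] holding=-
        putdown(G) → towers=[A; D/F/B/C/E; G] holding=-
       stack(G, A) → towers=[A/G; D/F/B/C/E] holding=-
       stack(G, E) → towers=[A; D/F/B/C/E/G] holding=-  ← match

stack(G, E)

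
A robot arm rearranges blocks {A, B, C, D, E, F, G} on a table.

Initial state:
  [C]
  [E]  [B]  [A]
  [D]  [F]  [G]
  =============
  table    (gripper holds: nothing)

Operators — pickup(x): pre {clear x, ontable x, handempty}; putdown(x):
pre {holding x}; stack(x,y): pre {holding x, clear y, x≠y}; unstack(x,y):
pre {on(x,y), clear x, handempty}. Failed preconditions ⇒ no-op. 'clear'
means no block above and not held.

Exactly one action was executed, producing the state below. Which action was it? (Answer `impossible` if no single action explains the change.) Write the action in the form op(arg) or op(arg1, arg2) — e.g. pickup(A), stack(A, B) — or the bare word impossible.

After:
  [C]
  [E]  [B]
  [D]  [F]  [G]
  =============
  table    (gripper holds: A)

unstack(A, G)

target: towers=[D/E/C; F/B; G] holding=A
     unstack(B, F) → towers=[D/E/C; F; G/A] holding=B
     unstack(A, G) → towers=[D/E/C; F/B; G] holding=A  ← match
     unstack(C, E) → towers=[D/E; F/B; G/A] holding=C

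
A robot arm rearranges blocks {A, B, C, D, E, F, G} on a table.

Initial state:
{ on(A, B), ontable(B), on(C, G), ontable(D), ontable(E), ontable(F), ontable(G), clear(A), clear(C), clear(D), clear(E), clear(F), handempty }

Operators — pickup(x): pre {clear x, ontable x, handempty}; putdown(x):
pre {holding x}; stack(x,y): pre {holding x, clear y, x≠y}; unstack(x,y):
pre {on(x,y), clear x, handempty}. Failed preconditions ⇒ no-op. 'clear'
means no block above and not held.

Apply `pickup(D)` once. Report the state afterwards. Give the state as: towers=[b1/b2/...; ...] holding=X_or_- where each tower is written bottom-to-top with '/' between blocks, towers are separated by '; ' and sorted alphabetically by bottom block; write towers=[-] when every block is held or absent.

towers=[B/A; E; F; G/C] holding=D

before: towers=[B/A; D; E; F; G/C] holding=-
pre[pickup(D)]: clear(D) ✓, ontable(D) ✓, handempty ✓
all met → apply pickup(D)
after:  towers=[B/A; E; F; G/C] holding=D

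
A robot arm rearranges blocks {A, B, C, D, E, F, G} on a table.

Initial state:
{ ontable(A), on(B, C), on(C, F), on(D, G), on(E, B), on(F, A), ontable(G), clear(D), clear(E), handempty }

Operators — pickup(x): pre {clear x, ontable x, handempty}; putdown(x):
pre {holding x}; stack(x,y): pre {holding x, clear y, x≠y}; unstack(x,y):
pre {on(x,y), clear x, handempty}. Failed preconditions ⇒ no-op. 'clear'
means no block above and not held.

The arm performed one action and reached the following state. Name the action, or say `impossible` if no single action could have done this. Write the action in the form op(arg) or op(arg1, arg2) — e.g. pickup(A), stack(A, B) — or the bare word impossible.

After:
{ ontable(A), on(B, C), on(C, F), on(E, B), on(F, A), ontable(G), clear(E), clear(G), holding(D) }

target: towers=[A/F/C/B/E; G] holding=D
     unstack(D, G) → towers=[A/F/C/B/E; G] holding=D  ← match
     unstack(E, B) → towers=[A/F/C/B; G/D] holding=E

unstack(D, G)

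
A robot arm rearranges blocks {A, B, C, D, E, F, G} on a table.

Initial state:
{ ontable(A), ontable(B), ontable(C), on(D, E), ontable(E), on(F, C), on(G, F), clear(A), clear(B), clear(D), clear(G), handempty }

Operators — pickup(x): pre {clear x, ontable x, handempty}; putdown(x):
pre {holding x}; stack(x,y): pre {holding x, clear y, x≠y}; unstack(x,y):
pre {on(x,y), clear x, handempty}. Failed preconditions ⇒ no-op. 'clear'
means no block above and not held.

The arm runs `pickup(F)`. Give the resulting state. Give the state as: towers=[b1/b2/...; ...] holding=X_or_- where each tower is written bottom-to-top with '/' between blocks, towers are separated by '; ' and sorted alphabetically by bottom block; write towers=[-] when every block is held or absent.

towers=[A; B; C/F/G; E/D] holding=-

before: towers=[A; B; C/F/G; E/D] holding=-
pre[pickup(F)]: clear(F) fail, ontable(F) fail, handempty ok
clear(F), ontable(F) unmet → pickup(F) is a no-op
after:  towers=[A; B; C/F/G; E/D] holding=-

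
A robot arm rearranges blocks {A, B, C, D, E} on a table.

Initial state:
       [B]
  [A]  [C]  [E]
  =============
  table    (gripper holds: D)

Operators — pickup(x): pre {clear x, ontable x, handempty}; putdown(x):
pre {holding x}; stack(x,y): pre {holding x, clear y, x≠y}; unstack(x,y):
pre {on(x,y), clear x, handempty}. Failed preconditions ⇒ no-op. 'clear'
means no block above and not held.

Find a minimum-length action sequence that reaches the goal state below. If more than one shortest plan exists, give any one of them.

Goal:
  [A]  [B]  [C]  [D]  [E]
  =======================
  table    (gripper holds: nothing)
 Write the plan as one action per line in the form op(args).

putdown(D)
unstack(B, C)
putdown(B)

step 1 (putdown(D)): towers=[A; C/B; D; E] holding=-
step 2 (unstack(B, C)): towers=[A; C; D; E] holding=B
step 3 (putdown(B)): towers=[A; B; C; D; E] holding=-
goal check: towers=[A; B; C; D; E] holding=- — reached (length 3, optimal by BFS)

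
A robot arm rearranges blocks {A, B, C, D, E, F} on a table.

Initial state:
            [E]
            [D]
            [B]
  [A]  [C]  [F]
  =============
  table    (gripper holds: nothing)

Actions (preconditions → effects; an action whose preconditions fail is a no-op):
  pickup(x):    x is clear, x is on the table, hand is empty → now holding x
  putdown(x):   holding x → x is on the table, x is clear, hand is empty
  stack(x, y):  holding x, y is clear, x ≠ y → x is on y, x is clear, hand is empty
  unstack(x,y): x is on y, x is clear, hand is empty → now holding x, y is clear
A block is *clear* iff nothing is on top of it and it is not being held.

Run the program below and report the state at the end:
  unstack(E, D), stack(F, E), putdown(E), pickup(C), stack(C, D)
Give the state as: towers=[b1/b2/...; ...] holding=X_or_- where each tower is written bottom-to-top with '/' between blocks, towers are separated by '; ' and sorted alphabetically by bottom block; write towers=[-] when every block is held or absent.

step 1 (unstack(E, D)): towers=[A; C; F/B/D] holding=E
step 2 (stack(F, E)) [no-op]: towers=[A; C; F/B/D] holding=E
step 3 (putdown(E)): towers=[A; C; E; F/B/D] holding=-
step 4 (pickup(C)): towers=[A; E; F/B/D] holding=C
step 5 (stack(C, D)): towers=[A; E; F/B/D/C] holding=-

towers=[A; E; F/B/D/C] holding=-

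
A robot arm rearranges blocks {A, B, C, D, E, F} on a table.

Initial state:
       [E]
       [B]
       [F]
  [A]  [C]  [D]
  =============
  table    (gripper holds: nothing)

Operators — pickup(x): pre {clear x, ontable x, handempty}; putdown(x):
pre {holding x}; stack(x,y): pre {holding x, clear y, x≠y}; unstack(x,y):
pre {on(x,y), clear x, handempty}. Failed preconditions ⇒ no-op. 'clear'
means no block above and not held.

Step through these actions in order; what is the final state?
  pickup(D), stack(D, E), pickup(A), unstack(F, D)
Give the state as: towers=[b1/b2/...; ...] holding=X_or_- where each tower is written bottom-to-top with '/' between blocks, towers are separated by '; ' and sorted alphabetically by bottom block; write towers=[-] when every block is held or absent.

towers=[C/F/B/E/D] holding=A

step 1 (pickup(D)): towers=[A; C/F/B/E] holding=D
step 2 (stack(D, E)): towers=[A; C/F/B/E/D] holding=-
step 3 (pickup(A)): towers=[C/F/B/E/D] holding=A
step 4 (unstack(F, D)) [no-op]: towers=[C/F/B/E/D] holding=A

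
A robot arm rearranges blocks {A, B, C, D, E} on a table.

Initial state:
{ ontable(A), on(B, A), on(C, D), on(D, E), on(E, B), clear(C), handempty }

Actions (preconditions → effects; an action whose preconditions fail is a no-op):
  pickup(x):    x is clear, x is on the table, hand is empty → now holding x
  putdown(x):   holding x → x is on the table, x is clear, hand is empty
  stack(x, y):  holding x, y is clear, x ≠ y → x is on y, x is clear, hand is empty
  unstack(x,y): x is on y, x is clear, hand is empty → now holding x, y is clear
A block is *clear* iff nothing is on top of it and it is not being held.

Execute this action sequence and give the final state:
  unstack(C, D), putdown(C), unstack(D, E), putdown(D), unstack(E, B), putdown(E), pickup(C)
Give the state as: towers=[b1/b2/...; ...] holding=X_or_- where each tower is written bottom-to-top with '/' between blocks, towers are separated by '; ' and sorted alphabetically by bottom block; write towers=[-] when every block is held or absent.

towers=[A/B; D; E] holding=C

step 1 (unstack(C, D)): towers=[A/B/E/D] holding=C
step 2 (putdown(C)): towers=[A/B/E/D; C] holding=-
step 3 (unstack(D, E)): towers=[A/B/E; C] holding=D
step 4 (putdown(D)): towers=[A/B/E; C; D] holding=-
step 5 (unstack(E, B)): towers=[A/B; C; D] holding=E
step 6 (putdown(E)): towers=[A/B; C; D; E] holding=-
step 7 (pickup(C)): towers=[A/B; D; E] holding=C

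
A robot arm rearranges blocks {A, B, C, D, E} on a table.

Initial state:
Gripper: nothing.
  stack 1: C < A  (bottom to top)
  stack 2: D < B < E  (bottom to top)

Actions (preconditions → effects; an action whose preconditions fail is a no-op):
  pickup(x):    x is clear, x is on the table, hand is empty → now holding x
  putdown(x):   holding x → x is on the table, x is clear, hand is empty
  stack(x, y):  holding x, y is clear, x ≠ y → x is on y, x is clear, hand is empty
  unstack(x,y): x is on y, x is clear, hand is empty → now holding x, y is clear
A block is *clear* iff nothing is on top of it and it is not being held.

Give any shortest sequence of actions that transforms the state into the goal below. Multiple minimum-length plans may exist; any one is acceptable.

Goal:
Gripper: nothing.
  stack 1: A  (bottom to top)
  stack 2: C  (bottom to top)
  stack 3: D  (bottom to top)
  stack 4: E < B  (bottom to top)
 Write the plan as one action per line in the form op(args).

unstack(A, C)
putdown(A)
unstack(E, B)
putdown(E)
unstack(B, D)
stack(B, E)

step 1 (unstack(A, C)): towers=[C; D/B/E] holding=A
step 2 (putdown(A)): towers=[A; C; D/B/E] holding=-
step 3 (unstack(E, B)): towers=[A; C; D/B] holding=E
step 4 (putdown(E)): towers=[A; C; D/B; E] holding=-
step 5 (unstack(B, D)): towers=[A; C; D; E] holding=B
step 6 (stack(B, E)): towers=[A; C; D; E/B] holding=-
goal check: towers=[A; C; D; E/B] holding=- — reached (length 6, optimal by BFS)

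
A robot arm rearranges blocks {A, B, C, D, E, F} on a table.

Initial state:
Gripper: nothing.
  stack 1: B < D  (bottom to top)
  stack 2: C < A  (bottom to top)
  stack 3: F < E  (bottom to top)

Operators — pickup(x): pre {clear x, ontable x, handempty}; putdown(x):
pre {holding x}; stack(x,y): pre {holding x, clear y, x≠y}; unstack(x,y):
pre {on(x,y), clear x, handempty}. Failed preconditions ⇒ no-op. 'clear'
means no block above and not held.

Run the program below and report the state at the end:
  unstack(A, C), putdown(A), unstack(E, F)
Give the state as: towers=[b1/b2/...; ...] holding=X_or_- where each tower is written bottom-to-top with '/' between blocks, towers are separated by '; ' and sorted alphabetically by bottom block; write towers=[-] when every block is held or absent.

step 1 (unstack(A, C)): towers=[B/D; C; F/E] holding=A
step 2 (putdown(A)): towers=[A; B/D; C; F/E] holding=-
step 3 (unstack(E, F)): towers=[A; B/D; C; F] holding=E

towers=[A; B/D; C; F] holding=E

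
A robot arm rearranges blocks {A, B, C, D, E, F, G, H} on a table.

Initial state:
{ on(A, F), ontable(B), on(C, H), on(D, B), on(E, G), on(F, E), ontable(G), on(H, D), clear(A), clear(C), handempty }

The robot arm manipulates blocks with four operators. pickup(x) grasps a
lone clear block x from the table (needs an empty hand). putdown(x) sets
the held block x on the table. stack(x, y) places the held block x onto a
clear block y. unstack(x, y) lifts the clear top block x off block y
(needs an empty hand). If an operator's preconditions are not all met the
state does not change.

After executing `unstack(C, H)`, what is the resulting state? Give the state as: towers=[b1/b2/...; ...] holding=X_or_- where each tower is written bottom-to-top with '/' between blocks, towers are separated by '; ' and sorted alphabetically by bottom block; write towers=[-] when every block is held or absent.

towers=[B/D/H; G/E/F/A] holding=C

before: towers=[B/D/H/C; G/E/F/A] holding=-
pre[unstack(C, H)]: on(C,H) ok, clear(C) ok, handempty ok
all met → apply unstack(C, H)
after:  towers=[B/D/H; G/E/F/A] holding=C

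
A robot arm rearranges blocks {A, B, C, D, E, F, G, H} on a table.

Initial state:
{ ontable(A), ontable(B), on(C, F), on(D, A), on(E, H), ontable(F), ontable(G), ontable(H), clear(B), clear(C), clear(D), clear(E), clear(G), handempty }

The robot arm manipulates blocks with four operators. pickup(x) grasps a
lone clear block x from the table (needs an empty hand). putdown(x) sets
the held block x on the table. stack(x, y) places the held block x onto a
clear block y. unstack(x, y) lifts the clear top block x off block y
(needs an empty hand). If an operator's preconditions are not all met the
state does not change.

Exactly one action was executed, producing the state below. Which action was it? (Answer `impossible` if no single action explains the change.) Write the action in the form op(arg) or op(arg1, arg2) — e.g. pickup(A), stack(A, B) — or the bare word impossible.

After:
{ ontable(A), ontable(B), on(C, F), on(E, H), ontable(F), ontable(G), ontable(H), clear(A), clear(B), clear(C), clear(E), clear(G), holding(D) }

unstack(D, A)

target: towers=[A; B; F/C; G; H/E] holding=D
         pickup(G) → towers=[A/D; B; F/C; H/E] holding=G
     unstack(E, H) → towers=[A/D; B; F/C; G; H] holding=E
         pickup(B) → towers=[A/D; F/C; G; H/E] holding=B
     unstack(D, A) → towers=[A; B; F/C; G; H/E] holding=D  ← match
     unstack(C, F) → towers=[A/D; B; F; G; H/E] holding=C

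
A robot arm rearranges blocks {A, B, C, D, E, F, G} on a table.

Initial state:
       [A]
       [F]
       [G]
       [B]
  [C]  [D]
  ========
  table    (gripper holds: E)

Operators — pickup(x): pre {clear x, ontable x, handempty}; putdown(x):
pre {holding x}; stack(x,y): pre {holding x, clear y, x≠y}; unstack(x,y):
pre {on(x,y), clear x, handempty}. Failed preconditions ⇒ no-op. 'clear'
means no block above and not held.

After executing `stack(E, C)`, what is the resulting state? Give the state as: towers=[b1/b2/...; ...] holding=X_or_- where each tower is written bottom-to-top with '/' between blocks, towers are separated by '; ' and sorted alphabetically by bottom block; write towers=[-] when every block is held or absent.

before: towers=[C; D/B/G/F/A] holding=E
pre[stack(E, C)]: holding(E) yes, clear(C) yes, E≠C yes
all met → apply stack(E, C)
after:  towers=[C/E; D/B/G/F/A] holding=-

towers=[C/E; D/B/G/F/A] holding=-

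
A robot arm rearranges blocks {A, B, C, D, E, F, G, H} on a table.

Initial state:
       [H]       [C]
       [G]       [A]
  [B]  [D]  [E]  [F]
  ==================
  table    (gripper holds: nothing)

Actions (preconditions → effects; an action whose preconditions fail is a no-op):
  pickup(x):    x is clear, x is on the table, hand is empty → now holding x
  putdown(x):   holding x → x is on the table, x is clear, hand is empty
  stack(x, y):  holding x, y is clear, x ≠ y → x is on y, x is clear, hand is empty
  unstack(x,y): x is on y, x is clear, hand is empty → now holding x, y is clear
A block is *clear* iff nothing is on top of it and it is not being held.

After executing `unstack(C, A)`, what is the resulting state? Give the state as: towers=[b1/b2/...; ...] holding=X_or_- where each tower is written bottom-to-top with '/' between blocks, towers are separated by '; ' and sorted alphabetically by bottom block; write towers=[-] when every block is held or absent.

before: towers=[B; D/G/H; E; F/A/C] holding=-
pre[unstack(C, A)]: on(C,A) ok, clear(C) ok, handempty ok
all met → apply unstack(C, A)
after:  towers=[B; D/G/H; E; F/A] holding=C

towers=[B; D/G/H; E; F/A] holding=C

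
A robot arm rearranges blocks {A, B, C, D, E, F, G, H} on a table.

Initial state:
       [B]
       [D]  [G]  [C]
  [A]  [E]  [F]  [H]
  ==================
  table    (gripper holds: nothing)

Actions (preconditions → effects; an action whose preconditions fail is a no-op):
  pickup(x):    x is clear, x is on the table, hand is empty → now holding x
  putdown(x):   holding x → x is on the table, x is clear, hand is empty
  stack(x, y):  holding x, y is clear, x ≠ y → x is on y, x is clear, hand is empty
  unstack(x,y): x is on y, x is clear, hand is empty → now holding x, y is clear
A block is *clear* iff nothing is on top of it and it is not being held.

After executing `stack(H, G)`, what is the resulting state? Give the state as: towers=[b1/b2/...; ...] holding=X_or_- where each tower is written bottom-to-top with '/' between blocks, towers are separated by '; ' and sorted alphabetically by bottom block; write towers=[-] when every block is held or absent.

before: towers=[A; E/D/B; F/G; H/C] holding=-
pre[stack(H, G)]: holding(H) fail, clear(G) ok, H≠G ok
holding(H) unmet → stack(H, G) is a no-op
after:  towers=[A; E/D/B; F/G; H/C] holding=-

towers=[A; E/D/B; F/G; H/C] holding=-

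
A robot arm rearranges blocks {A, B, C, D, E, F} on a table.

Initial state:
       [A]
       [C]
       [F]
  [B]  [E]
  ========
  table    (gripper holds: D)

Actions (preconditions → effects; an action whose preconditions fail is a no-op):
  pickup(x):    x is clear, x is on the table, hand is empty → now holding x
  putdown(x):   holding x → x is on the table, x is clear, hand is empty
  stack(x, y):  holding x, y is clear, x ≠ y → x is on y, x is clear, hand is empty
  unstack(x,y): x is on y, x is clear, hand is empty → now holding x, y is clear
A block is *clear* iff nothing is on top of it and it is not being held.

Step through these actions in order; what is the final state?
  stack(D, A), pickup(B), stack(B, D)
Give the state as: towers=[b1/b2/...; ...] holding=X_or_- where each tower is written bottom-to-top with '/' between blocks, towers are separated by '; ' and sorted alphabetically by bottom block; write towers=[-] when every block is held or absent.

towers=[E/F/C/A/D/B] holding=-

step 1 (stack(D, A)): towers=[B; E/F/C/A/D] holding=-
step 2 (pickup(B)): towers=[E/F/C/A/D] holding=B
step 3 (stack(B, D)): towers=[E/F/C/A/D/B] holding=-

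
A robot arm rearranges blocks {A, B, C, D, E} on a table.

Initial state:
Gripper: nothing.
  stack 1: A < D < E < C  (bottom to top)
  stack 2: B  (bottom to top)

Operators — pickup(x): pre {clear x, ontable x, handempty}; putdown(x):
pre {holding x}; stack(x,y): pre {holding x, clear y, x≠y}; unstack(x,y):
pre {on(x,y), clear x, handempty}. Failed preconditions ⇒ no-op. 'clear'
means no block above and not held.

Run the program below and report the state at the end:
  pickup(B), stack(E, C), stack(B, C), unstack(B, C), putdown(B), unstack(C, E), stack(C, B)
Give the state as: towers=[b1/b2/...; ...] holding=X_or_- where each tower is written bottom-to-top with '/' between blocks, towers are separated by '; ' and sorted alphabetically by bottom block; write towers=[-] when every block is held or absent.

towers=[A/D/E; B/C] holding=-

step 1 (pickup(B)): towers=[A/D/E/C] holding=B
step 2 (stack(E, C)) [no-op]: towers=[A/D/E/C] holding=B
step 3 (stack(B, C)): towers=[A/D/E/C/B] holding=-
step 4 (unstack(B, C)): towers=[A/D/E/C] holding=B
step 5 (putdown(B)): towers=[A/D/E/C; B] holding=-
step 6 (unstack(C, E)): towers=[A/D/E; B] holding=C
step 7 (stack(C, B)): towers=[A/D/E; B/C] holding=-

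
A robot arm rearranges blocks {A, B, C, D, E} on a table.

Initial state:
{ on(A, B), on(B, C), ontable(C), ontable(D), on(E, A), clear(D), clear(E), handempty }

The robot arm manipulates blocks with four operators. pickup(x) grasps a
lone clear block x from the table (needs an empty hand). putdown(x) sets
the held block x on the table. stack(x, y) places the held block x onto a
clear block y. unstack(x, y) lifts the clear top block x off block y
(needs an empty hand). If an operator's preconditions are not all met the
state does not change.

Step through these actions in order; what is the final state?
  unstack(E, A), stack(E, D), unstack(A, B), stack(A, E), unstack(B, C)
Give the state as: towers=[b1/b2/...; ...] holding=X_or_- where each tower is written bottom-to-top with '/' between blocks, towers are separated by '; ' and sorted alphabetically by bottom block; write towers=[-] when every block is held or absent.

towers=[C; D/E/A] holding=B

step 1 (unstack(E, A)): towers=[C/B/A; D] holding=E
step 2 (stack(E, D)): towers=[C/B/A; D/E] holding=-
step 3 (unstack(A, B)): towers=[C/B; D/E] holding=A
step 4 (stack(A, E)): towers=[C/B; D/E/A] holding=-
step 5 (unstack(B, C)): towers=[C; D/E/A] holding=B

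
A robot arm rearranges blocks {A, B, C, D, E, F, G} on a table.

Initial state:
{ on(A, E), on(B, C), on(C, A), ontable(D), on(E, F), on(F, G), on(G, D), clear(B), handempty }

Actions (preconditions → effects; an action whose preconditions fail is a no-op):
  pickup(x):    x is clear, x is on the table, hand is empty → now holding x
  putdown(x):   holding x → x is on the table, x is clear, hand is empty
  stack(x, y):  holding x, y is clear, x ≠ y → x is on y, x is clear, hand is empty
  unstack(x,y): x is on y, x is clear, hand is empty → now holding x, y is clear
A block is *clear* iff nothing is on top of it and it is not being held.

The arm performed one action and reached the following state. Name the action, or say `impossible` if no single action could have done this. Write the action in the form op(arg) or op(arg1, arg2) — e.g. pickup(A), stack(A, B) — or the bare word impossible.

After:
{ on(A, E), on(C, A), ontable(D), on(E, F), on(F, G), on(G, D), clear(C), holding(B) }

unstack(B, C)

target: towers=[D/G/F/E/A/C] holding=B
     unstack(B, C) → towers=[D/G/F/E/A/C] holding=B  ← match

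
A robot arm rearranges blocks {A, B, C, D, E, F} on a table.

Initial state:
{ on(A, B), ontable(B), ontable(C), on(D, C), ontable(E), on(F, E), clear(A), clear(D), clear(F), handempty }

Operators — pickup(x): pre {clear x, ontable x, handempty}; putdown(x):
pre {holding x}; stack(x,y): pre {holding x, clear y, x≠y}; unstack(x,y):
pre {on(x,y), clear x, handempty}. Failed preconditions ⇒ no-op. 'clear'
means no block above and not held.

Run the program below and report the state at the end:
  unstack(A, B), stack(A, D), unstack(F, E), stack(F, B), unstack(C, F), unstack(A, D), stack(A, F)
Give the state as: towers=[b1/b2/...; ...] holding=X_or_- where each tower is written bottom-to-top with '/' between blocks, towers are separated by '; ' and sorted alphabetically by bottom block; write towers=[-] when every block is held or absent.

step 1 (unstack(A, B)): towers=[B; C/D; E/F] holding=A
step 2 (stack(A, D)): towers=[B; C/D/A; E/F] holding=-
step 3 (unstack(F, E)): towers=[B; C/D/A; E] holding=F
step 4 (stack(F, B)): towers=[B/F; C/D/A; E] holding=-
step 5 (unstack(C, F)) [no-op]: towers=[B/F; C/D/A; E] holding=-
step 6 (unstack(A, D)): towers=[B/F; C/D; E] holding=A
step 7 (stack(A, F)): towers=[B/F/A; C/D; E] holding=-

towers=[B/F/A; C/D; E] holding=-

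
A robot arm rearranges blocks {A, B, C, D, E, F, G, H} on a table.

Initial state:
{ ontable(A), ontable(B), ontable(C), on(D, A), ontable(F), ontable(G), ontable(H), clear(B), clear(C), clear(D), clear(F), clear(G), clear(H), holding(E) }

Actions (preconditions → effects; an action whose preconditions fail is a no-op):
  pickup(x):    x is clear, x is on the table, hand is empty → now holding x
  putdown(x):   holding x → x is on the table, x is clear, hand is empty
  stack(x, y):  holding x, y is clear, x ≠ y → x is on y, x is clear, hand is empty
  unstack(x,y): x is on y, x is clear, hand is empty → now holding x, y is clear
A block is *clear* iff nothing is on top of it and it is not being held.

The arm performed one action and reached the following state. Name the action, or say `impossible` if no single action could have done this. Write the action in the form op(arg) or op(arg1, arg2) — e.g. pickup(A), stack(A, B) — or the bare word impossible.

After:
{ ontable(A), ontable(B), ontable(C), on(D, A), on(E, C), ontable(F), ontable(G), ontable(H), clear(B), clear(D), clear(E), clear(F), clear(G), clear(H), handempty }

target: towers=[A/D; B; C/E; F; G; H] holding=-
        putdown(E) → towers=[A/D; B; C; E; F; G; H] holding=-
       stack(E, G) → towers=[A/D; B; C; F; G/E; H] holding=-
       stack(E, H) → towers=[A/D; B; C; F; G; H/E] holding=-
       stack(E, B) → towers=[A/D; B/E; C; F; G; H] holding=-
       stack(E, F) → towers=[A/D; B; C; F/E; G; H] holding=-
       stack(E, D) → towers=[A/D/E; B; C; F; G; H] holding=-
       stack(E, C) → towers=[A/D; B; C/E; F; G; H] holding=-  ← match

stack(E, C)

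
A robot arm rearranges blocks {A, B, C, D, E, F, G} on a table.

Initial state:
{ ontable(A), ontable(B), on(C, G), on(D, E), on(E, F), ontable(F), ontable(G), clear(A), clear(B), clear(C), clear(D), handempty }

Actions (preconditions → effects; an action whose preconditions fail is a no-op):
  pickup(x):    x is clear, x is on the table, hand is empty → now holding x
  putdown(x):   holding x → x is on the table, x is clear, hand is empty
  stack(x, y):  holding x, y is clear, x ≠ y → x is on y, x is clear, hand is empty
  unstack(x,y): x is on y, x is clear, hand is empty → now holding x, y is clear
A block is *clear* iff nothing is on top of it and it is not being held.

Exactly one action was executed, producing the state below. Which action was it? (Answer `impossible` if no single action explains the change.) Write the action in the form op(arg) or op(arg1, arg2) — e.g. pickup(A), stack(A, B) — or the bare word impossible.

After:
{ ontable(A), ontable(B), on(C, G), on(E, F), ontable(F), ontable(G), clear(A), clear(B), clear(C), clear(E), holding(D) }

target: towers=[A; B; F/E; G/C] holding=D
         pickup(B) → towers=[A; F/E/D; G/C] holding=B
     unstack(D, E) → towers=[A; B; F/E; G/C] holding=D  ← match
         pickup(A) → towers=[B; F/E/D; G/C] holding=A
     unstack(C, G) → towers=[A; B; F/E/D; G] holding=C

unstack(D, E)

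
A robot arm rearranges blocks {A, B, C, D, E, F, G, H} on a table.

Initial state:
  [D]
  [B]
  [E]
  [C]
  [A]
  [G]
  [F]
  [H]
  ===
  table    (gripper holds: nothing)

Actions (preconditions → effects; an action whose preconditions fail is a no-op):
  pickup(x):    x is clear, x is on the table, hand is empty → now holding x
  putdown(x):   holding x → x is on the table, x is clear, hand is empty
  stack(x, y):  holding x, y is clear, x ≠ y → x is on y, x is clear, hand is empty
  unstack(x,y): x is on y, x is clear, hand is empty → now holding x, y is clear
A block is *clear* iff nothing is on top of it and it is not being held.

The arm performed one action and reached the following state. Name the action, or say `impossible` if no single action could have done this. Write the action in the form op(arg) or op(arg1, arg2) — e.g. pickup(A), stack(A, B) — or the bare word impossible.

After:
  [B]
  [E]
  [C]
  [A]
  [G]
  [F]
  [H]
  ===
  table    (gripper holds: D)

unstack(D, B)

target: towers=[H/F/G/A/C/E/B] holding=D
     unstack(D, B) → towers=[H/F/G/A/C/E/B] holding=D  ← match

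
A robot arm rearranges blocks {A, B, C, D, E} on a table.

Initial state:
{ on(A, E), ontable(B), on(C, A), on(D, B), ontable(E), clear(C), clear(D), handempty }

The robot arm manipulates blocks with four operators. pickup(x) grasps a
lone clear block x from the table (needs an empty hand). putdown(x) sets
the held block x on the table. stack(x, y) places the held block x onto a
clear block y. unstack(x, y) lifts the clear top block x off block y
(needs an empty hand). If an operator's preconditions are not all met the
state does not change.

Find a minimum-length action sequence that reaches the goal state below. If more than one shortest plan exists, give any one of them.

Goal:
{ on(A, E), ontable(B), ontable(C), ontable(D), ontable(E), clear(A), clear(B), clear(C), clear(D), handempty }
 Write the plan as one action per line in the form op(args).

step 1 (unstack(D, B)): towers=[B; E/A/C] holding=D
step 2 (putdown(D)): towers=[B; D; E/A/C] holding=-
step 3 (unstack(C, A)): towers=[B; D; E/A] holding=C
step 4 (putdown(C)): towers=[B; C; D; E/A] holding=-
goal check: towers=[B; C; D; E/A] holding=- — reached (length 4, optimal by BFS)

unstack(D, B)
putdown(D)
unstack(C, A)
putdown(C)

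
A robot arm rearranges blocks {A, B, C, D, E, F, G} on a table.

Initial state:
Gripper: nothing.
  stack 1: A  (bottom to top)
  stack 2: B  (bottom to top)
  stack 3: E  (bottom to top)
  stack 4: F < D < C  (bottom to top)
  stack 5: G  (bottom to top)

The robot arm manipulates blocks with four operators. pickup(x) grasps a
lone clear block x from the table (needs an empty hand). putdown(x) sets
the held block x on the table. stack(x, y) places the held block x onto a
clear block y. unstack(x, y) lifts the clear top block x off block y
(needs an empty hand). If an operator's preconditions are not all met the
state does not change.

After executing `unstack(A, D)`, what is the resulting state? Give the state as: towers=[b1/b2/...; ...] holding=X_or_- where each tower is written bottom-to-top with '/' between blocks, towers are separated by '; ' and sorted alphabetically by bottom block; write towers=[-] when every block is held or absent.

towers=[A; B; E; F/D/C; G] holding=-

before: towers=[A; B; E; F/D/C; G] holding=-
pre[unstack(A, D)]: on(A,D) ✗, clear(A) ✓, handempty ✓
on(A,D) unmet → unstack(A, D) is a no-op
after:  towers=[A; B; E; F/D/C; G] holding=-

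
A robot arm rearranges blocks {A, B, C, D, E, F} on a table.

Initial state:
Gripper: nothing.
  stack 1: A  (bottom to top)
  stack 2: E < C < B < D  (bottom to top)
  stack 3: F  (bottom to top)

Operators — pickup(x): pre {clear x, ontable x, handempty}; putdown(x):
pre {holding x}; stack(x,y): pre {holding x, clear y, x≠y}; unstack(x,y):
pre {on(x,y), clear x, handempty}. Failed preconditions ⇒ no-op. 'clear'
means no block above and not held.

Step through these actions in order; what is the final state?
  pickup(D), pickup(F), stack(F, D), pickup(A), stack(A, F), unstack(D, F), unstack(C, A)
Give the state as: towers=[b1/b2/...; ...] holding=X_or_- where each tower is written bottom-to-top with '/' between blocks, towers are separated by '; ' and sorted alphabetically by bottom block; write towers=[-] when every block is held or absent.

step 1 (pickup(D)) [no-op]: towers=[A; E/C/B/D; F] holding=-
step 2 (pickup(F)): towers=[A; E/C/B/D] holding=F
step 3 (stack(F, D)): towers=[A; E/C/B/D/F] holding=-
step 4 (pickup(A)): towers=[E/C/B/D/F] holding=A
step 5 (stack(A, F)): towers=[E/C/B/D/F/A] holding=-
step 6 (unstack(D, F)) [no-op]: towers=[E/C/B/D/F/A] holding=-
step 7 (unstack(C, A)) [no-op]: towers=[E/C/B/D/F/A] holding=-

towers=[E/C/B/D/F/A] holding=-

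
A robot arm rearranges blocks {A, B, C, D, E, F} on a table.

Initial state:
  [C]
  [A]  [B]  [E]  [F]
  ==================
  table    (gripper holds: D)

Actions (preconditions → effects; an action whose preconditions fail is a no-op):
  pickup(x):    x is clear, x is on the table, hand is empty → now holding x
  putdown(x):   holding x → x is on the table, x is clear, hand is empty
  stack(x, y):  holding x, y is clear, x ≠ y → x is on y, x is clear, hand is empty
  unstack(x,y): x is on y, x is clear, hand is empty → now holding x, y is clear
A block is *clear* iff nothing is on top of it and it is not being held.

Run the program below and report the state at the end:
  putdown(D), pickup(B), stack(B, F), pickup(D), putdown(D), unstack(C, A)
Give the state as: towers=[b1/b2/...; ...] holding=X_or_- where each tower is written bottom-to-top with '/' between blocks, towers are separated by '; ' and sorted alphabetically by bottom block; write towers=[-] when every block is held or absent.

step 1 (putdown(D)): towers=[A/C; B; D; E; F] holding=-
step 2 (pickup(B)): towers=[A/C; D; E; F] holding=B
step 3 (stack(B, F)): towers=[A/C; D; E; F/B] holding=-
step 4 (pickup(D)): towers=[A/C; E; F/B] holding=D
step 5 (putdown(D)): towers=[A/C; D; E; F/B] holding=-
step 6 (unstack(C, A)): towers=[A; D; E; F/B] holding=C

towers=[A; D; E; F/B] holding=C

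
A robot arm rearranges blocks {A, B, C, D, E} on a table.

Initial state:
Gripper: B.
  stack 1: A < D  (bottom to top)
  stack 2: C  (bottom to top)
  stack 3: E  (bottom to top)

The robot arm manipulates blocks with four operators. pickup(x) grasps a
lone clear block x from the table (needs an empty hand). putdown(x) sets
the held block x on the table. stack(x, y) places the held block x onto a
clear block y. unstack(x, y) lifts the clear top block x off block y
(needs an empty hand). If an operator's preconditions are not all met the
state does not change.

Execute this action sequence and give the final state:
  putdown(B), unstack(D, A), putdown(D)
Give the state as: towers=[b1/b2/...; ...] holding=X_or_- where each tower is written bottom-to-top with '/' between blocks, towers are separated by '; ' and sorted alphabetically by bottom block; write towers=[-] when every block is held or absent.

step 1 (putdown(B)): towers=[A/D; B; C; E] holding=-
step 2 (unstack(D, A)): towers=[A; B; C; E] holding=D
step 3 (putdown(D)): towers=[A; B; C; D; E] holding=-

towers=[A; B; C; D; E] holding=-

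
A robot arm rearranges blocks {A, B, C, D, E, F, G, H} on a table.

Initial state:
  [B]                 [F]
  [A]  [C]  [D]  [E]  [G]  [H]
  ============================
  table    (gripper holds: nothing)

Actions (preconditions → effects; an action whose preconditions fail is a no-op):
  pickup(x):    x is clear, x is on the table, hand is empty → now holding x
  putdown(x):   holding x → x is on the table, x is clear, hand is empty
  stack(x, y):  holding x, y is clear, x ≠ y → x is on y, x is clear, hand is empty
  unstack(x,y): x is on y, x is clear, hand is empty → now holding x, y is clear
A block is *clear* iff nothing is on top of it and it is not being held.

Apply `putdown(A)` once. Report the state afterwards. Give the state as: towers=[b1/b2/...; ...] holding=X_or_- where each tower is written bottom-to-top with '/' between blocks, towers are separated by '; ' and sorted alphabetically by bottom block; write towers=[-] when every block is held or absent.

before: towers=[A/B; C; D; E; G/F; H] holding=-
pre[putdown(A)]: holding(A) no
holding(A) unmet → putdown(A) is a no-op
after:  towers=[A/B; C; D; E; G/F; H] holding=-

towers=[A/B; C; D; E; G/F; H] holding=-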